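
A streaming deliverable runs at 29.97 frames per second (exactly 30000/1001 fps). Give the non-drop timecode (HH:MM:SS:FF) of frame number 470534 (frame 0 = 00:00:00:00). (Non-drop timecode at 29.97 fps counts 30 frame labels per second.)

470534 ÷ 30 = 15684 full seconds, remainder 14 frames.
15684 s = 4 h 21 min 24 s.
Timecode: 04:21:24:14.

04:21:24:14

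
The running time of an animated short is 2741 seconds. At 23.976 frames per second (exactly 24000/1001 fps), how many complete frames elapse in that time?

65718 frames

Frames = 2741 × 24000/1001 = 65784000/1001 ≈ 65718.2817.
Complete frames: 65718.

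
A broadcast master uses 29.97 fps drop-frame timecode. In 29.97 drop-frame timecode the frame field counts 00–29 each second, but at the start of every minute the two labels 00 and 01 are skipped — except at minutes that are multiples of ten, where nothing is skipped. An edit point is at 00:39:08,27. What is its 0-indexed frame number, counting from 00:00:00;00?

Complete 10-minute blocks: 3, each 17982 frames → 53946.
Remaining 9 whole minutes in the current block: 1800 + 8 × 1798 = 16184 frames.
Within the current minute: 8 × 30 + 27 − 2 = 265 (labels ;00/;01 skipped at this minute). Total = 53946 + 16184 + 265 = 70395.

70395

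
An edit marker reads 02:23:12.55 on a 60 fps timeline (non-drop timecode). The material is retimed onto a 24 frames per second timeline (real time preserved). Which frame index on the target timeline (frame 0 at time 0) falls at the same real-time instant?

frame 206230

Source frame index: (2×3600 + 23×60 + 12) × 60 + 55 = 515575.
Real time: 515575 / (60) = 103115/12 s.
Target frame: (103115/12) × (24) = 206230.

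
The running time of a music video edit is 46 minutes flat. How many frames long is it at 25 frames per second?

46 min = 2760 s.
Frames = 2760 × 25 = 69000.

69000 frames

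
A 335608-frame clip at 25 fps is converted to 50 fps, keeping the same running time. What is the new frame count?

671216 frames

Frames at target rate = 335608 × (50) / (25) = 671216.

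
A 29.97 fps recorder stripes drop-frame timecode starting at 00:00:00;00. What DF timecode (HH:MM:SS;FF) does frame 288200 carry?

02:40:16;08

Each 10-minute DF block holds 10 × 60 × 30 − 9 × 2 = 17982 frames. 288200 ÷ 17982 → 16 full blocks, remainder 488.
Within the partial block the first minute is 1800 frames and each further minute 1798, so 0 further minute boundaries passed. Total skipped labels = 18 × 16 + 2 × 0 = 288.
Non-drop label index = 288200 + 288 = 288488; at 30 labels/s that is 02:40:16:08, i.e. DF 02:40:16;08.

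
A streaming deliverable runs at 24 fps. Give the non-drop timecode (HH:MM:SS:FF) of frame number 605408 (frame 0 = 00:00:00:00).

07:00:25:08

605408 ÷ 24 = 25225 full seconds, remainder 8 frames.
25225 s = 7 h 0 min 25 s.
Timecode: 07:00:25:08.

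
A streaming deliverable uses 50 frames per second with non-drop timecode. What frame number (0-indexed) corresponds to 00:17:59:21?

Total seconds to the label: (0 × 3600 + 17 × 60 + 59) = 1079.
Frame index = 1079 × 50 + 21 = 53971.

53971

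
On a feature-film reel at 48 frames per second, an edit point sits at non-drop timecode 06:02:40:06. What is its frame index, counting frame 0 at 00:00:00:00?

1044486

Total seconds to the label: (6 × 3600 + 2 × 60 + 40) = 21760.
Frame index = 21760 × 48 + 6 = 1044486.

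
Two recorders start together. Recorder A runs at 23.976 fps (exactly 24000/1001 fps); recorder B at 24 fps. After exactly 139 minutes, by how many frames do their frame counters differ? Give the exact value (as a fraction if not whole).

139 min = 8340 s.
A emits 24000/1001 × 8340 = 200160000/1001 frames; B emits 24 × 8340 = 200160.
Difference = 200160/1001 frames (≈ 199.9600); B is ahead of A.

200160/1001 frames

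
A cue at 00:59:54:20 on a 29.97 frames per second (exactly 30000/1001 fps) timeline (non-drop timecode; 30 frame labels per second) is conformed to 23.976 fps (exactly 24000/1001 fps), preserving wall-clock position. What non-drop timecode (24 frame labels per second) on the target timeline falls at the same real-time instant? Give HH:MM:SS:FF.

Source frame index: (0×3600 + 59×60 + 54) × 30 + 20 = 107840.
Real time: 107840 / (30000/1001) = 1349348/375 s.
Target frame: (1349348/375) × (24000/1001) = 86272.
At 24 labels/s: frame 86272 → 00:59:54:16.

00:59:54:16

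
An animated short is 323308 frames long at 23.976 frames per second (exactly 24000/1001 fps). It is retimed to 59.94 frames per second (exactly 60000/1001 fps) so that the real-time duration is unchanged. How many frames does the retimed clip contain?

Frames at target rate = 323308 × (60000/1001) / (24000/1001) = 808270.

808270 frames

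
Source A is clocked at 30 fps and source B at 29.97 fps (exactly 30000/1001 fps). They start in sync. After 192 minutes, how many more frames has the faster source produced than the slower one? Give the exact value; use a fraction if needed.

192 min = 11520 s.
A emits 30 × 11520 = 345600 frames; B emits 30000/1001 × 11520 = 345600000/1001.
Difference = 345600/1001 frames (≈ 345.2547); B is behind A.

345600/1001 frames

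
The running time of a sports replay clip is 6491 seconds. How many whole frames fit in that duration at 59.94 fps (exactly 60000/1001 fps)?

Frames = 6491 × 60000/1001 = 389460000/1001 ≈ 389070.9291.
Complete frames: 389070.

389070 frames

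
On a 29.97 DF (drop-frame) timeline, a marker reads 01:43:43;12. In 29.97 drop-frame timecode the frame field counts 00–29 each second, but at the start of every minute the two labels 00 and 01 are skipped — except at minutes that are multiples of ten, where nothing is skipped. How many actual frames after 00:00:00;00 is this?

186516

As if non-drop at 30 labels/s: (1 × 3600 + 43 × 60 + 43) × 30 + 12 = 186702.
Minute boundaries passed: 103; those not divisible by 10: 103 − 10 = 93; dropped labels = 2 × 93 = 186.
Actual frame index = 186702 − 186 = 186516.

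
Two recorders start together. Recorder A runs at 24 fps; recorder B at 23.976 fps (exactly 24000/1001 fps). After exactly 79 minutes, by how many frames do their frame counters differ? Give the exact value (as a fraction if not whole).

79 min = 4740 s.
A emits 24 × 4740 = 113760 frames; B emits 24000/1001 × 4740 = 113760000/1001.
Difference = 113760/1001 frames (≈ 113.6464); B is behind A.

113760/1001 frames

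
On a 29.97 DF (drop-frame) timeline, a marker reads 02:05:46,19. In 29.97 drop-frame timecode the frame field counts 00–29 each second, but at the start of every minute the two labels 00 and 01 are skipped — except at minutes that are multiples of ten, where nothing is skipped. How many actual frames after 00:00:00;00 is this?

226173

As if non-drop at 30 labels/s: (2 × 3600 + 5 × 60 + 46) × 30 + 19 = 226399.
Minute boundaries passed: 125; those not divisible by 10: 125 − 12 = 113; dropped labels = 2 × 113 = 226.
Actual frame index = 226399 − 226 = 226173.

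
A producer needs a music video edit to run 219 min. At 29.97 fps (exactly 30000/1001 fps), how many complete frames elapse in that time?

393806 frames

219 min = 13140 s.
Frames = 13140 × 30000/1001 = 394200000/1001 ≈ 393806.1938.
Complete frames: 393806.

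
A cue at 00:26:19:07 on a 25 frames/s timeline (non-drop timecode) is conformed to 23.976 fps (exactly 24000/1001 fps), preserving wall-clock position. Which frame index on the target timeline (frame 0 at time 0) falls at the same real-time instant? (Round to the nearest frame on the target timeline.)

Source frame index: (0×3600 + 26×60 + 19) × 25 + 7 = 39482.
Real time: 39482 / (25) = 39482/25 s.
Target frame: (39482/25) × (24000/1001) = 37902720/1001 ≈ 37864.855 → 37865.

frame 37865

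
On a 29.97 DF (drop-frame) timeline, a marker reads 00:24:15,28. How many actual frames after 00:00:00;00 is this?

Complete 10-minute blocks: 2, each 17982 frames → 35964.
Remaining 4 whole minutes in the current block: 1800 + 3 × 1798 = 7194 frames.
Within the current minute: 15 × 30 + 28 − 2 = 476 (labels ;00/;01 skipped at this minute). Total = 35964 + 7194 + 476 = 43634.

43634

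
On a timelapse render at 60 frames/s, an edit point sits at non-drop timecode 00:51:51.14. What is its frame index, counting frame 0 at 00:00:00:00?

Total seconds to the label: (0 × 3600 + 51 × 60 + 51) = 3111.
Frame index = 3111 × 60 + 14 = 186674.

186674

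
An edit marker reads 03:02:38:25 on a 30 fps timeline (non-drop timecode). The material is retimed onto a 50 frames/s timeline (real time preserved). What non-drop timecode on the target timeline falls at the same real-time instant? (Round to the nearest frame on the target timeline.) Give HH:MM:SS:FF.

03:02:38:42

Source frame index: (3×3600 + 2×60 + 38) × 30 + 25 = 328765.
Real time: 328765 / (30) = 65753/6 s.
Target frame: (65753/6) × (50) = 1643825/3 ≈ 547941.667 → 547942.
At 50 labels/s: frame 547942 → 03:02:38:42.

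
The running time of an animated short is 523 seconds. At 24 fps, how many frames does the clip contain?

12552 frames

Frames = 523 × 24 = 12552.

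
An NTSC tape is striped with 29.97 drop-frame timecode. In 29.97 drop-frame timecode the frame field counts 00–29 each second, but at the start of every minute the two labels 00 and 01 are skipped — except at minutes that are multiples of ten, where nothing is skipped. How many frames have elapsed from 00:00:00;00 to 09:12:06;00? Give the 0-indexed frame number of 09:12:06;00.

992786

As if non-drop at 30 labels/s: (9 × 3600 + 12 × 60 + 6) × 30 + 0 = 993780.
Minute boundaries passed: 552; those not divisible by 10: 552 − 55 = 497; dropped labels = 2 × 497 = 994.
Actual frame index = 993780 − 994 = 992786.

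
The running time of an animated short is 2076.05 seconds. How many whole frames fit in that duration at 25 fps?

Frames = 2076.05 × 25 = 207605/4 ≈ 51901.2500.
Complete frames: 51901.

51901 frames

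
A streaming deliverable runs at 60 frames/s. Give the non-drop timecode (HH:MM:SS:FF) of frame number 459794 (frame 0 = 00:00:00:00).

459794 ÷ 60 = 7663 full seconds, remainder 14 frames.
7663 s = 2 h 7 min 43 s.
Timecode: 02:07:43:14.

02:07:43:14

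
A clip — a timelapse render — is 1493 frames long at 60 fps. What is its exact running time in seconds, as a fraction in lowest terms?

Running time = 1493 ÷ (60) = 1493 × 1/60 = 1493/60 s.

1493/60 seconds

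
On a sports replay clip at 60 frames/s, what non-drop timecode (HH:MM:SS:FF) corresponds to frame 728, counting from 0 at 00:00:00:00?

728 ÷ 60 = 12 full seconds, remainder 8 frames.
12 s = 0 h 0 min 12 s.
Timecode: 00:00:12:08.

00:00:12:08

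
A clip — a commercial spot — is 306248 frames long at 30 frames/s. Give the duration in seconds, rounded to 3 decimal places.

10208.267 seconds

Running time = 306248 × 1/30 = 153124/15 s ≈ 10208.267 s.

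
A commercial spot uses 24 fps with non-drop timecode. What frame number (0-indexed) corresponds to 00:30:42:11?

Total seconds to the label: (0 × 3600 + 30 × 60 + 42) = 1842.
Frame index = 1842 × 24 + 11 = 44219.

frame 44219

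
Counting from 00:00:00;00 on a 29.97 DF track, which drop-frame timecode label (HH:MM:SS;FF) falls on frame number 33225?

00:18:28;19

Each 10-minute DF block holds 10 × 60 × 30 − 9 × 2 = 17982 frames. 33225 ÷ 17982 → 1 full block, remainder 15243.
Within the partial block the first minute is 1800 frames and each further minute 1798, so 8 further minute boundaries passed. Total skipped labels = 18 × 1 + 2 × 8 = 34.
Non-drop label index = 33225 + 34 = 33259; at 30 labels/s that is 00:18:28:19, i.e. DF 00:18:28;19.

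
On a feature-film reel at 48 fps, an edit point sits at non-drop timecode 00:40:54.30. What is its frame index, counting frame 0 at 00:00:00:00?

Total seconds to the label: (0 × 3600 + 40 × 60 + 54) = 2454.
Frame index = 2454 × 48 + 30 = 117822.

117822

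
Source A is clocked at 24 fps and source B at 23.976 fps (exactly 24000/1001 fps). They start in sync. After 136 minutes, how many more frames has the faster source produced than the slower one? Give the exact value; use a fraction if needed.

195840/1001 frames

136 min = 8160 s.
A emits 24 × 8160 = 195840 frames; B emits 24000/1001 × 8160 = 195840000/1001.
Difference = 195840/1001 frames (≈ 195.6444); B is behind A.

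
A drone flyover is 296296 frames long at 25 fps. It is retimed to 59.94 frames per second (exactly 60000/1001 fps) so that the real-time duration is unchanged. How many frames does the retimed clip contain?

710400 frames

Target frames = source frames × (target rate / source rate) = 296296 × (60000/1001)/(25) = 296296 × 2400/1001 = 710400.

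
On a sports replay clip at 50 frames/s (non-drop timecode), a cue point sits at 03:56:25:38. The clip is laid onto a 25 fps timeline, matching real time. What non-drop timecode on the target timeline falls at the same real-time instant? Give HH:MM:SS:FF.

Source frame index: (3×3600 + 56×60 + 25) × 50 + 38 = 709288.
Real time: 709288 / (50) = 354644/25 s.
Target frame: (354644/25) × (25) = 354644.
At 25 labels/s: frame 354644 → 03:56:25:19.

03:56:25:19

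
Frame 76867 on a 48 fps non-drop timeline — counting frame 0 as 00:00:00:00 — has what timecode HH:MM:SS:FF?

76867 ÷ 48 = 1601 full seconds, remainder 19 frames.
1601 s = 0 h 26 min 41 s.
Timecode: 00:26:41:19.

00:26:41:19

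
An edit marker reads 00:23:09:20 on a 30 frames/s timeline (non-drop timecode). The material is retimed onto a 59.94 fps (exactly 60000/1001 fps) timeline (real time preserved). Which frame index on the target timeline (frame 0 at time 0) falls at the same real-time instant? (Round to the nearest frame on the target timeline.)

frame 83297

Source frame index: (0×3600 + 23×60 + 9) × 30 + 20 = 41690.
Real time: 41690 / (30) = 4169/3 s.
Target frame: (4169/3) × (60000/1001) = 7580000/91 ≈ 83296.703 → 83297.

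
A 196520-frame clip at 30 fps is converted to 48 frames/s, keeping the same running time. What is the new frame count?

314432 frames

Target frames = source frames × (target rate / source rate) = 196520 × (48)/(30) = 196520 × 8/5 = 314432.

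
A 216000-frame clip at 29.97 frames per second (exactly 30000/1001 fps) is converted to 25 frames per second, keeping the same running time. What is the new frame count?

Target frames = source frames × (target rate / source rate) = 216000 × (25)/(30000/1001) = 216000 × 1001/1200 = 180180.

180180 frames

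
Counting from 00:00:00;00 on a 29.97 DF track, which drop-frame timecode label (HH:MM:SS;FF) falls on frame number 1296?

00:00:43;06

Each 10-minute DF block holds 10 × 60 × 30 − 9 × 2 = 17982 frames. 1296 ÷ 17982 → 0 full blocks, remainder 1296.
Within the partial block the first minute is 1800 frames and each further minute 1798, so 0 further minute boundaries passed. Total skipped labels = 18 × 0 + 2 × 0 = 0.
Non-drop label index = 1296 + 0 = 1296; at 30 labels/s that is 00:00:43:06, i.e. DF 00:00:43;06.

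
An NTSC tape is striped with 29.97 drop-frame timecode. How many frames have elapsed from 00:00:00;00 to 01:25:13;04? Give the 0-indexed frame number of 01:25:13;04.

153240

Complete 10-minute blocks: 8, each 17982 frames → 143856.
Remaining 5 whole minutes in the current block: 1800 + 4 × 1798 = 8992 frames.
Within the current minute: 13 × 30 + 4 − 2 = 392 (labels ;00/;01 skipped at this minute). Total = 143856 + 8992 + 392 = 153240.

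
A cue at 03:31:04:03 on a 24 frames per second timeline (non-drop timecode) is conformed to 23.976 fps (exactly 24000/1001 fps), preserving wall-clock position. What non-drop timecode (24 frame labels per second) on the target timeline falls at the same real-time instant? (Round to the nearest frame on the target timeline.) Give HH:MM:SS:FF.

Source frame index: (3×3600 + 31×60 + 4) × 24 + 3 = 303939.
Real time: 303939 / (24) = 101313/8 s.
Target frame: (101313/8) × (24000/1001) = 303939000/1001 ≈ 303635.365 → 303635.
At 24 labels/s: frame 303635 → 03:30:51:11.

03:30:51:11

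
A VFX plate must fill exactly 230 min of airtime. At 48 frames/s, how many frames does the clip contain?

230 min = 13800 s.
Frames = 13800 × 48 = 662400.

662400 frames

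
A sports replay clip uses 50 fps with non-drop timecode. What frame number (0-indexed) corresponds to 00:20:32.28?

Total seconds to the label: (0 × 3600 + 20 × 60 + 32) = 1232.
Frame index = 1232 × 50 + 28 = 61628.

frame 61628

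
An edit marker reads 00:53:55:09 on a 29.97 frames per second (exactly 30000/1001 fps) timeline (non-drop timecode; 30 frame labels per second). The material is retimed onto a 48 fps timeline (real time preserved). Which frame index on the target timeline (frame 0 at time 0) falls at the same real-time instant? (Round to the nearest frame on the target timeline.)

Source frame index: (0×3600 + 53×60 + 55) × 30 + 9 = 97059.
Real time: 97059 / (30000/1001) = 32385353/10000 s.
Target frame: (32385353/10000) × (48) = 97156059/625 ≈ 155449.694 → 155450.

frame 155450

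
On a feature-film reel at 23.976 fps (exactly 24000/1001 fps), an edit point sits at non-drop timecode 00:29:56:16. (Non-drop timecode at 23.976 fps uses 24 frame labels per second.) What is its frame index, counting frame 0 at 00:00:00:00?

Total seconds to the label: (0 × 3600 + 29 × 60 + 56) = 1796.
Frame index = 1796 × 24 + 16 = 43120.

43120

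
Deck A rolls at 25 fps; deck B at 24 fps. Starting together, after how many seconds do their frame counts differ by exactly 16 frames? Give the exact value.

The gap grows by |24 − 25| = 1 frame per second.
Time for a 16-frame gap: 16 ÷ (1) = 16 s.

16 seconds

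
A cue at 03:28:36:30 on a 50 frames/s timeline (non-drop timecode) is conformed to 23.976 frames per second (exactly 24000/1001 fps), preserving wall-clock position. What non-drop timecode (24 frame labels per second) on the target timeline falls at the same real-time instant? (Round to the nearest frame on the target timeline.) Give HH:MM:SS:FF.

Source frame index: (3×3600 + 28×60 + 36) × 50 + 30 = 625830.
Real time: 625830 / (50) = 62583/5 s.
Target frame: (62583/5) × (24000/1001) = 300398400/1001 ≈ 300098.302 → 300098.
At 24 labels/s: frame 300098 → 03:28:24:02.

03:28:24:02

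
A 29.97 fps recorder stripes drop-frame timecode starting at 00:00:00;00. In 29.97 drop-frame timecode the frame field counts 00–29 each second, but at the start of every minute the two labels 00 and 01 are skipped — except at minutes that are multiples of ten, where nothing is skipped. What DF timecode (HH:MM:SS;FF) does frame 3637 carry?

Ten DF minutes hold 17982 frames, so frame 3637 lies in block 0 (frames 0–17981) with 3637 frames into that block.
The block's first minute is 1800 frames and the rest 1798 each; 3637 frames reaches minute 2, so 0 × 18 + 2 × 2 = 4 labels have been skipped so far.
Adding those back, label number 3637 + 4 = 3641 at 30 labels/s is 121 s + 11 f = 0 h 2 min 1 s frame 11, i.e. 00:02:01;11.

00:02:01;11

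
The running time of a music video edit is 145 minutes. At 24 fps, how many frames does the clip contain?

208800 frames

145 min = 8700 s.
Frames = 8700 × 24 = 208800.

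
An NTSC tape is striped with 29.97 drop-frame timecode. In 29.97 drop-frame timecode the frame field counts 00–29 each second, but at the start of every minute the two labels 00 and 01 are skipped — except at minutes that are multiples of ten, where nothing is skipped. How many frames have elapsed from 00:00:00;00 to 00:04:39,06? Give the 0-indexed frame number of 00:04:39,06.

8368

Complete 10-minute blocks: 0, each 17982 frames → 0.
Remaining 4 whole minutes in the current block: 1800 + 3 × 1798 = 7194 frames.
Within the current minute: 39 × 30 + 6 − 2 = 1174 (labels ;00/;01 skipped at this minute). Total = 0 + 7194 + 1174 = 8368.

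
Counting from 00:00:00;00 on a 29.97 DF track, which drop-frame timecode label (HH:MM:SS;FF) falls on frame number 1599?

00:00:53;09

Ten DF minutes hold 17982 frames, so frame 1599 lies in block 0 (frames 0–17981) with 1599 frames into that block.
The block's first minute is 1800 frames and the rest 1798 each; 1599 frames reaches minute 0, so 0 × 18 + 0 × 2 = 0 labels have been skipped so far.
Adding those back, label number 1599 + 0 = 1599 at 30 labels/s is 53 s + 9 f = 0 h 0 min 53 s frame 9, i.e. 00:00:53;09.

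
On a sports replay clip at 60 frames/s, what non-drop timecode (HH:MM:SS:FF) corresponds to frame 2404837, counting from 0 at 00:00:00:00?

11:08:00:37

2404837 ÷ 60 = 40080 full seconds, remainder 37 frames.
40080 s = 11 h 8 min 0 s.
Timecode: 11:08:00:37.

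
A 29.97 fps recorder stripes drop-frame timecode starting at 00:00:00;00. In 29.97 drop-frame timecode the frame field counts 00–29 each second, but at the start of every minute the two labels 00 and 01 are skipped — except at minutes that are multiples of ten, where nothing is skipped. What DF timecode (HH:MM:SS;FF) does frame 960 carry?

00:00:32;00

Ten DF minutes hold 17982 frames, so frame 960 lies in block 0 (frames 0–17981) with 960 frames into that block.
The block's first minute is 1800 frames and the rest 1798 each; 960 frames reaches minute 0, so 0 × 18 + 0 × 2 = 0 labels have been skipped so far.
Adding those back, label number 960 + 0 = 960 at 30 labels/s is 32 s + 0 f = 0 h 0 min 32 s frame 0, i.e. 00:00:32;00.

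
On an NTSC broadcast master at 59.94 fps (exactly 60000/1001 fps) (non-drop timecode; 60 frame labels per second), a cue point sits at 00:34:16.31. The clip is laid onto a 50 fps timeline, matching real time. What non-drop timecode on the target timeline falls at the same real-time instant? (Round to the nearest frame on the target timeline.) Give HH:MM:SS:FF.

Source frame index: (0×3600 + 34×60 + 16) × 60 + 31 = 123391.
Real time: 123391 / (60000/1001) = 123514391/60000 s.
Target frame: (123514391/60000) × (50) = 123514391/1200 ≈ 102928.659 → 102929.
At 50 labels/s: frame 102929 → 00:34:18:29.

00:34:18:29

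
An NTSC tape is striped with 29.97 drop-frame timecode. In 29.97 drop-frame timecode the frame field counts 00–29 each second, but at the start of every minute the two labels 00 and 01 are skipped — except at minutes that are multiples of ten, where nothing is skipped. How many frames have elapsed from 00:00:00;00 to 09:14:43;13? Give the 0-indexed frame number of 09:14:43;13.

As if non-drop at 30 labels/s: (9 × 3600 + 14 × 60 + 43) × 30 + 13 = 998503.
Minute boundaries passed: 554; those not divisible by 10: 554 − 55 = 499; dropped labels = 2 × 499 = 998.
Actual frame index = 998503 − 998 = 997505.

997505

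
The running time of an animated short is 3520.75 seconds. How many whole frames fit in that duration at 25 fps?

88018 frames

Frames = 3520.75 × 25 = 352075/4 ≈ 88018.7500.
Complete frames: 88018.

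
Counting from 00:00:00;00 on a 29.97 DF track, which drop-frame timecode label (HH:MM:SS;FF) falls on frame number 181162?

Ten DF minutes hold 17982 frames, so frame 181162 lies in block 10 (frames 179820–197801) with 1342 frames into that block.
The block's first minute is 1800 frames and the rest 1798 each; 1342 frames reaches minute 0, so 10 × 18 + 0 × 2 = 180 labels have been skipped so far.
Adding those back, label number 181162 + 180 = 181342 at 30 labels/s is 6044 s + 22 f = 1 h 40 min 44 s frame 22, i.e. 01:40:44;22.

01:40:44;22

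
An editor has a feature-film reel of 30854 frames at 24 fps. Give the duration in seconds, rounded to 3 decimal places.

1285.583 seconds

Running time = 30854 × 1/24 = 15427/12 s ≈ 1285.583 s.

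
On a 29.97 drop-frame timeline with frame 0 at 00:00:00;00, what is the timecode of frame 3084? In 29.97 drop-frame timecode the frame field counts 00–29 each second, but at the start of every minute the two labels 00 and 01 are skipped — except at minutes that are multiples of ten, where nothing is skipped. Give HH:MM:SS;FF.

Ten DF minutes hold 17982 frames, so frame 3084 lies in block 0 (frames 0–17981) with 3084 frames into that block.
The block's first minute is 1800 frames and the rest 1798 each; 3084 frames reaches minute 1, so 0 × 18 + 1 × 2 = 2 labels have been skipped so far.
Adding those back, label number 3084 + 2 = 3086 at 30 labels/s is 102 s + 26 f = 0 h 1 min 42 s frame 26, i.e. 00:01:42;26.

00:01:42;26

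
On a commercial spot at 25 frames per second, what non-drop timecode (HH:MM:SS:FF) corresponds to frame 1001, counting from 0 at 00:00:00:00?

00:00:40:01

1001 ÷ 25 = 40 full seconds, remainder 1 frame.
40 s = 0 h 0 min 40 s.
Timecode: 00:00:40:01.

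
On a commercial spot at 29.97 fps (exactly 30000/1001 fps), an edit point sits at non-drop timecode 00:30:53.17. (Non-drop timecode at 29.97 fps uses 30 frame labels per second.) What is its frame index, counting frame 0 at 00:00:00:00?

Total seconds to the label: (0 × 3600 + 30 × 60 + 53) = 1853.
Frame index = 1853 × 30 + 17 = 55607.

55607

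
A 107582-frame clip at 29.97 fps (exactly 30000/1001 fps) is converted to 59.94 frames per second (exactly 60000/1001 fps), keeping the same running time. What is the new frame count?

Target frames = source frames × (target rate / source rate) = 107582 × (60000/1001)/(30000/1001) = 107582 × 2 = 215164.

215164 frames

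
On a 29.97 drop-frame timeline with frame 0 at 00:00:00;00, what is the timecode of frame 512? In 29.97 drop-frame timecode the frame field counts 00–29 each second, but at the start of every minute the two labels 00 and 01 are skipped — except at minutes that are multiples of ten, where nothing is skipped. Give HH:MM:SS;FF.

Each 10-minute DF block holds 10 × 60 × 30 − 9 × 2 = 17982 frames. 512 ÷ 17982 → 0 full blocks, remainder 512.
Within the partial block the first minute is 1800 frames and each further minute 1798, so 0 further minute boundaries passed. Total skipped labels = 18 × 0 + 2 × 0 = 0.
Non-drop label index = 512 + 0 = 512; at 30 labels/s that is 00:00:17:02, i.e. DF 00:00:17;02.

00:00:17;02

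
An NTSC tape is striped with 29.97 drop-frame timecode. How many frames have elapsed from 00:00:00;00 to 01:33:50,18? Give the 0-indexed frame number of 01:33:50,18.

Complete 10-minute blocks: 9, each 17982 frames → 161838.
Remaining 3 whole minutes in the current block: 1800 + 2 × 1798 = 5396 frames.
Within the current minute: 50 × 30 + 18 − 2 = 1516 (labels ;00/;01 skipped at this minute). Total = 161838 + 5396 + 1516 = 168750.

168750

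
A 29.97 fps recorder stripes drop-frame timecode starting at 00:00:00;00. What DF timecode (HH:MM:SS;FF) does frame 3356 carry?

Ten DF minutes hold 17982 frames, so frame 3356 lies in block 0 (frames 0–17981) with 3356 frames into that block.
The block's first minute is 1800 frames and the rest 1798 each; 3356 frames reaches minute 1, so 0 × 18 + 1 × 2 = 2 labels have been skipped so far.
Adding those back, label number 3356 + 2 = 3358 at 30 labels/s is 111 s + 28 f = 0 h 1 min 51 s frame 28, i.e. 00:01:51;28.

00:01:51;28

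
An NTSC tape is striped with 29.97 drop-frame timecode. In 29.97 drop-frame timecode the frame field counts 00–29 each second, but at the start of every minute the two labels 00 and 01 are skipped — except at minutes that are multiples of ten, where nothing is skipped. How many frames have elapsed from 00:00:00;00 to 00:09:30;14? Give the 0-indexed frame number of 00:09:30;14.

As if non-drop at 30 labels/s: (0 × 3600 + 9 × 60 + 30) × 30 + 14 = 17114.
Minute boundaries passed: 9; those not divisible by 10: 9 − 0 = 9; dropped labels = 2 × 9 = 18.
Actual frame index = 17114 − 18 = 17096.

17096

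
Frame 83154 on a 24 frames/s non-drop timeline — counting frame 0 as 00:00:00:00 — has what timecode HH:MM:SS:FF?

00:57:44:18

83154 ÷ 24 = 3464 full seconds, remainder 18 frames.
3464 s = 0 h 57 min 44 s.
Timecode: 00:57:44:18.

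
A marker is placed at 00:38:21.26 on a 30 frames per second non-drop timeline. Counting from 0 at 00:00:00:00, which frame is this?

69056

Total seconds to the label: (0 × 3600 + 38 × 60 + 21) = 2301.
Frame index = 2301 × 30 + 26 = 69056.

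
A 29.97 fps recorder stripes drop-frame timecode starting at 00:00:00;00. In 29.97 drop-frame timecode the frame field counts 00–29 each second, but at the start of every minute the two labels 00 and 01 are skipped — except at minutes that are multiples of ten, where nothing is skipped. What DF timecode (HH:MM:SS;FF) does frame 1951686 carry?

Ten DF minutes hold 17982 frames, so frame 1951686 lies in block 108 (frames 1942056–1960037) with 9630 frames into that block.
The block's first minute is 1800 frames and the rest 1798 each; 9630 frames reaches minute 5, so 108 × 18 + 5 × 2 = 1954 labels have been skipped so far.
Adding those back, label number 1951686 + 1954 = 1953640 at 30 labels/s is 65121 s + 10 f = 18 h 5 min 21 s frame 10, i.e. 18:05:21;10.

18:05:21;10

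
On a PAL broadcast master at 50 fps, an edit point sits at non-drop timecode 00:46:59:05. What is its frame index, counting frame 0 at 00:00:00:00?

140955

Total seconds to the label: (0 × 3600 + 46 × 60 + 59) = 2819.
Frame index = 2819 × 50 + 5 = 140955.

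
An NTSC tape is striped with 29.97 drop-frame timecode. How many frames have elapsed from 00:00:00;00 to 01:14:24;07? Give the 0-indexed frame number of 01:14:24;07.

133793

As if non-drop at 30 labels/s: (1 × 3600 + 14 × 60 + 24) × 30 + 7 = 133927.
Minute boundaries passed: 74; those not divisible by 10: 74 − 7 = 67; dropped labels = 2 × 67 = 134.
Actual frame index = 133927 − 134 = 133793.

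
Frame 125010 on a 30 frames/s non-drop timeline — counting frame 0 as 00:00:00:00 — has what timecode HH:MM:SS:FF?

125010 ÷ 30 = 4167 full seconds, remainder 0 frames.
4167 s = 1 h 9 min 27 s.
Timecode: 01:09:27:00.

01:09:27:00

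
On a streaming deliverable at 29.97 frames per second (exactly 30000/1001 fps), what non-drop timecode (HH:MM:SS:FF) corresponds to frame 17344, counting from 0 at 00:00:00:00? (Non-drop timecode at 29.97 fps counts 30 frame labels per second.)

00:09:38:04

17344 ÷ 30 = 578 full seconds, remainder 4 frames.
578 s = 0 h 9 min 38 s.
Timecode: 00:09:38:04.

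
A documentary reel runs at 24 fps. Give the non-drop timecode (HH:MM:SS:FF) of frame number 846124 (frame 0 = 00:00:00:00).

846124 ÷ 24 = 35255 full seconds, remainder 4 frames.
35255 s = 9 h 47 min 35 s.
Timecode: 09:47:35:04.

09:47:35:04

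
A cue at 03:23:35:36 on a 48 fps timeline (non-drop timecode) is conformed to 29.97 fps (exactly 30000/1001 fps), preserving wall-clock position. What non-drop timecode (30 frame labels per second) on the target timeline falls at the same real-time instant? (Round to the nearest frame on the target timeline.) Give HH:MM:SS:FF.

03:23:23:16

Source frame index: (3×3600 + 23×60 + 35) × 48 + 36 = 586356.
Real time: 586356 / (48) = 48863/4 s.
Target frame: (48863/4) × (30000/1001) = 366472500/1001 ≈ 366106.394 → 366106.
At 30 labels/s: frame 366106 → 03:23:23:16.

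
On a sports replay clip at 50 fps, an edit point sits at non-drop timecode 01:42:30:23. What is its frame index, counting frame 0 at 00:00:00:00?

307523

Total seconds to the label: (1 × 3600 + 42 × 60 + 30) = 6150.
Frame index = 6150 × 50 + 23 = 307523.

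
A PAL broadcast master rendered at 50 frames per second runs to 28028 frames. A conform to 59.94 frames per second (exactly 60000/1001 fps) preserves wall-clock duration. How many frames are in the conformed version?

33600 frames

Target frames = source frames × (target rate / source rate) = 28028 × (60000/1001)/(50) = 28028 × 1200/1001 = 33600.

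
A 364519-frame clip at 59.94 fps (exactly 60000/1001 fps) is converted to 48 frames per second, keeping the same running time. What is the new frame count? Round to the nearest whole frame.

Frames at target rate = 364519 × (48) / (60000/1001) = 364883519/1250 ≈ 291906.815.
Nearest whole frame: 291907.

291907 frames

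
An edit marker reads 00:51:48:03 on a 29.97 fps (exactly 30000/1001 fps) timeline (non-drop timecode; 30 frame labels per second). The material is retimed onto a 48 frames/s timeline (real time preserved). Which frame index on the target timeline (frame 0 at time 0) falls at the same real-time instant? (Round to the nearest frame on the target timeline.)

Source frame index: (0×3600 + 51×60 + 48) × 30 + 3 = 93243.
Real time: 93243 / (30000/1001) = 31112081/10000 s.
Target frame: (31112081/10000) × (48) = 93336243/625 ≈ 149337.989 → 149338.

frame 149338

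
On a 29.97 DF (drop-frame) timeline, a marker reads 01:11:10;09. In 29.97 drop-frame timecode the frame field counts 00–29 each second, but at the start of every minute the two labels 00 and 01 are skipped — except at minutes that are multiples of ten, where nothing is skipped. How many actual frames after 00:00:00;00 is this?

As if non-drop at 30 labels/s: (1 × 3600 + 11 × 60 + 10) × 30 + 9 = 128109.
Minute boundaries passed: 71; those not divisible by 10: 71 − 7 = 64; dropped labels = 2 × 64 = 128.
Actual frame index = 128109 − 128 = 127981.

127981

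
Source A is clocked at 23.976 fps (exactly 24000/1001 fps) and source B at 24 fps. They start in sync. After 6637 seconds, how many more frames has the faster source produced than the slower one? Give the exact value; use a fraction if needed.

159288/1001 frames

A emits 24000/1001 × 6637 = 159288000/1001 frames; B emits 24 × 6637 = 159288.
Difference = 159288/1001 frames (≈ 159.1289); B is ahead of A.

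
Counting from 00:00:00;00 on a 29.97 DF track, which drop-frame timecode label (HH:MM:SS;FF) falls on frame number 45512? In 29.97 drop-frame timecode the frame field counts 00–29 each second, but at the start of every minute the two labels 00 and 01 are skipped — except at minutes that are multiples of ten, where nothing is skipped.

00:25:18;18

Each 10-minute DF block holds 10 × 60 × 30 − 9 × 2 = 17982 frames. 45512 ÷ 17982 → 2 full blocks, remainder 9548.
Within the partial block the first minute is 1800 frames and each further minute 1798, so 5 further minute boundaries passed. Total skipped labels = 18 × 2 + 2 × 5 = 46.
Non-drop label index = 45512 + 46 = 45558; at 30 labels/s that is 00:25:18:18, i.e. DF 00:25:18;18.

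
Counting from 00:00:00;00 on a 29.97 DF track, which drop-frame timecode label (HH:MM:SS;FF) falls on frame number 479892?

04:26:52;12

Ten DF minutes hold 17982 frames, so frame 479892 lies in block 26 (frames 467532–485513) with 12360 frames into that block.
The block's first minute is 1800 frames and the rest 1798 each; 12360 frames reaches minute 6, so 26 × 18 + 6 × 2 = 480 labels have been skipped so far.
Adding those back, label number 479892 + 480 = 480372 at 30 labels/s is 16012 s + 12 f = 4 h 26 min 52 s frame 12, i.e. 04:26:52;12.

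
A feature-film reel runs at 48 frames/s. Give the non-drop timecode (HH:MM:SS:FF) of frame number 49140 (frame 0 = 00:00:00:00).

49140 ÷ 48 = 1023 full seconds, remainder 36 frames.
1023 s = 0 h 17 min 3 s.
Timecode: 00:17:03:36.

00:17:03:36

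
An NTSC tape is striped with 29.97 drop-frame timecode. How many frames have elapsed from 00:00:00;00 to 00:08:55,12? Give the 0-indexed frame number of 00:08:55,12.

Complete 10-minute blocks: 0, each 17982 frames → 0.
Remaining 8 whole minutes in the current block: 1800 + 7 × 1798 = 14386 frames.
Within the current minute: 55 × 30 + 12 − 2 = 1660 (labels ;00/;01 skipped at this minute). Total = 0 + 14386 + 1660 = 16046.

16046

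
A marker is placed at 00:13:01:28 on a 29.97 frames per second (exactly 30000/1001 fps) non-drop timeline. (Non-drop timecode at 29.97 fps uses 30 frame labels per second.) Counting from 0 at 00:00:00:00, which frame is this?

23458

Total seconds to the label: (0 × 3600 + 13 × 60 + 1) = 781.
Frame index = 781 × 30 + 28 = 23458.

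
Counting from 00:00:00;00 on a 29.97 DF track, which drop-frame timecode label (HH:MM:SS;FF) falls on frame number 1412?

Each 10-minute DF block holds 10 × 60 × 30 − 9 × 2 = 17982 frames. 1412 ÷ 17982 → 0 full blocks, remainder 1412.
Within the partial block the first minute is 1800 frames and each further minute 1798, so 0 further minute boundaries passed. Total skipped labels = 18 × 0 + 2 × 0 = 0.
Non-drop label index = 1412 + 0 = 1412; at 30 labels/s that is 00:00:47:02, i.e. DF 00:00:47;02.

00:00:47;02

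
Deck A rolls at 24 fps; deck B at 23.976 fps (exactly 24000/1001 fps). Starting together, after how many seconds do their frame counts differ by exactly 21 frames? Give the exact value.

875.875 seconds

The gap grows by |24000/1001 − 24| = 24/1001 frames per second.
Time for a 21-frame gap: 21 ÷ (24/1001) = 875.875 s.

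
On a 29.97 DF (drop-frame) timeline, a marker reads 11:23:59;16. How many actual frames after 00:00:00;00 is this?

1229956

As if non-drop at 30 labels/s: (11 × 3600 + 23 × 60 + 59) × 30 + 16 = 1231186.
Minute boundaries passed: 683; those not divisible by 10: 683 − 68 = 615; dropped labels = 2 × 615 = 1230.
Actual frame index = 1231186 − 1230 = 1229956.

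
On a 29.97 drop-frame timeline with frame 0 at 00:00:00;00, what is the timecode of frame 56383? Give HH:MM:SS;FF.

Ten DF minutes hold 17982 frames, so frame 56383 lies in block 3 (frames 53946–71927) with 2437 frames into that block.
The block's first minute is 1800 frames and the rest 1798 each; 2437 frames reaches minute 1, so 3 × 18 + 1 × 2 = 56 labels have been skipped so far.
Adding those back, label number 56383 + 56 = 56439 at 30 labels/s is 1881 s + 9 f = 0 h 31 min 21 s frame 9, i.e. 00:31:21;09.

00:31:21;09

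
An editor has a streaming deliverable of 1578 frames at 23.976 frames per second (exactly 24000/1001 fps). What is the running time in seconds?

65.81575 seconds

Running time = 1578 / (24000/1001) = 65.81575 s.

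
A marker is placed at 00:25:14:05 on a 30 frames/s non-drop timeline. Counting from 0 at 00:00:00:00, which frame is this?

frame 45425

Total seconds to the label: (0 × 3600 + 25 × 60 + 14) = 1514.
Frame index = 1514 × 30 + 5 = 45425.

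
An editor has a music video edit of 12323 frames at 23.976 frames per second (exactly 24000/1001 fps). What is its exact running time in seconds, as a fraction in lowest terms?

12335323/24000 seconds

Running time = 12323 ÷ (24000/1001) = 12323 × 1001/24000 = 12335323/24000 s.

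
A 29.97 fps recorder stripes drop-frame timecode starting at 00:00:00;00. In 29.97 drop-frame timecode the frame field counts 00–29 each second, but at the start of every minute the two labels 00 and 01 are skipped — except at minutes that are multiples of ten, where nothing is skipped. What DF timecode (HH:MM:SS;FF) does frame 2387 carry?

Each 10-minute DF block holds 10 × 60 × 30 − 9 × 2 = 17982 frames. 2387 ÷ 17982 → 0 full blocks, remainder 2387.
Within the partial block the first minute is 1800 frames and each further minute 1798, so 1 further minute boundary passed. Total skipped labels = 18 × 0 + 2 × 1 = 2.
Non-drop label index = 2387 + 2 = 2389; at 30 labels/s that is 00:01:19:19, i.e. DF 00:01:19;19.

00:01:19;19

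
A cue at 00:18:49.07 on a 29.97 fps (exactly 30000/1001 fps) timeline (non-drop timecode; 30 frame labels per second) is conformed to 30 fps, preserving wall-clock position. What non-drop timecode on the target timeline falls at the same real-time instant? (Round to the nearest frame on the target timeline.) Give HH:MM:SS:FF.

Source frame index: (0×3600 + 18×60 + 49) × 30 + 7 = 33877.
Real time: 33877 / (30000/1001) = 33910877/30000 s.
Target frame: (33910877/30000) × (30) = 33910877/1000 ≈ 33910.877 → 33911.
At 30 labels/s: frame 33911 → 00:18:50:11.

00:18:50:11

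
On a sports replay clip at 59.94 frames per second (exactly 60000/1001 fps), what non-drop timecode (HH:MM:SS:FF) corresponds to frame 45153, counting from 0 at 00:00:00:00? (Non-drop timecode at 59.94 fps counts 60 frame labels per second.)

00:12:32:33

45153 ÷ 60 = 752 full seconds, remainder 33 frames.
752 s = 0 h 12 min 32 s.
Timecode: 00:12:32:33.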